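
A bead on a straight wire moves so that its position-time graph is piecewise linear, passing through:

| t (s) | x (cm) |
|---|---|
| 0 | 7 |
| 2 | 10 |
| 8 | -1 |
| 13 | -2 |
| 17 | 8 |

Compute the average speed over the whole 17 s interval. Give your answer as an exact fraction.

25/17 cm/s

Average speed = (total path length)/(elapsed time); on a piecewise-linear x-t graph the path length is Σ|Δx|.
0–2 s: |Δx| = |10 − 7| = 3 cm
2–8 s: |Δx| = |-1 − 10| = 11 cm
8–13 s: |Δx| = |-2 − -1| = 1 cm
13–17 s: |Δx| = |8 − -2| = 10 cm
Total path = 25 cm; average speed = 25/17 = 25/17 cm/s.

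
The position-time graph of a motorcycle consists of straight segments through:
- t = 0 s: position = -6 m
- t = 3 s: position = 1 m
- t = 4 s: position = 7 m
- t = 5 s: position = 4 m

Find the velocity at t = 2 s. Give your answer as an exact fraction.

7/3 m/s

Velocity is the slope of the x-t graph on 0–3 s: (1 − -6)/(3 − 0) = 7/3 m/s.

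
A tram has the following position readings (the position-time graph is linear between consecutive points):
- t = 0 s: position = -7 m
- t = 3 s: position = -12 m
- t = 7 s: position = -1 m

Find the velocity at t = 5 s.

2.75 m/s

Velocity is the slope of the x-t graph on 3–7 s: (-1 − -12)/(7 − 3) = 2.75 m/s.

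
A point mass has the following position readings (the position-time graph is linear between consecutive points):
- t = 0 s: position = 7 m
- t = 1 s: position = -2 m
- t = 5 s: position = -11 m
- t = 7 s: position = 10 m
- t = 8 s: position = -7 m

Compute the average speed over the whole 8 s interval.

Average speed = (total path length)/(elapsed time); on a piecewise-linear x-t graph the path length is Σ|Δx|.
0–1 s: |Δx| = |-2 − 7| = 9 m
1–5 s: |Δx| = |-11 − -2| = 9 m
5–7 s: |Δx| = |10 − -11| = 21 m
7–8 s: |Δx| = |-7 − 10| = 17 m
Total path = 56 m; average speed = 56/8 = 7 m/s.

7 m/s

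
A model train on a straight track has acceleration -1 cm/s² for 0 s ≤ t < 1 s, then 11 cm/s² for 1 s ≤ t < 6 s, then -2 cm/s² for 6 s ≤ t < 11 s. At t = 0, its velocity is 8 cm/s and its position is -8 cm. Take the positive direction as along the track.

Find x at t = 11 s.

On each constant-a segment, Δv = aΔt and Δx = v₀Δt + ½aΔt²; chain segment to segment.
0–1 s: v starts 8 cm/s; Δx = 8·1 + ½·-1·1² = 7.5 cm; v ends 7 cm/s.
1–6 s: v starts 7 cm/s; Δx = 7·5 + ½·11·5² = 172.5 cm; v ends 62 cm/s.
6–11 s: v starts 62 cm/s; Δx = 62·5 + ½·-2·5² = 285 cm; v ends 52 cm/s.
x(11) = -8 + Σ Δx = 457 cm.

457 cm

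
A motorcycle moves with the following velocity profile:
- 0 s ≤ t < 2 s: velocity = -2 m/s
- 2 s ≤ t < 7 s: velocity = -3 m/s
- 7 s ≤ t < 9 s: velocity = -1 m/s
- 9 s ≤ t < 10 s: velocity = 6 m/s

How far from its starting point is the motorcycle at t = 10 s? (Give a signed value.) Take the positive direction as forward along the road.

-15 m

Net displacement equals the area under the velocity-time graph (areas below the axis count negative).
0–2 s: -2 × 2 = -4 m
2–7 s: -3 × 5 = -15 m
7–9 s: -1 × 2 = -2 m
9–10 s: 6 × 1 = 6 m
Net displacement = -15 m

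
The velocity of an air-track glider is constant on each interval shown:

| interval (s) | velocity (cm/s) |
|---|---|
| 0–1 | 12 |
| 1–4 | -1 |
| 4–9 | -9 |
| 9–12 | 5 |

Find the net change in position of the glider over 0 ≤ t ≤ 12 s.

-21 cm

Displacement is the signed area under the v-t curve.
0–1 s: 12 × 1 = 12 cm
1–4 s: -1 × 3 = -3 cm
4–9 s: -9 × 5 = -45 cm
9–12 s: 5 × 3 = 15 cm
Net displacement = -21 cm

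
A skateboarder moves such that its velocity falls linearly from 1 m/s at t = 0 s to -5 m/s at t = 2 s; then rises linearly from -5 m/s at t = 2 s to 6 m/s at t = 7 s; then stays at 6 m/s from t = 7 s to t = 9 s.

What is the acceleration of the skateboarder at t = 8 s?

0 m/s²

Acceleration is the slope of the v-t graph on 7–9 s: (6 − 6)/(9 − 7) = 0 m/s².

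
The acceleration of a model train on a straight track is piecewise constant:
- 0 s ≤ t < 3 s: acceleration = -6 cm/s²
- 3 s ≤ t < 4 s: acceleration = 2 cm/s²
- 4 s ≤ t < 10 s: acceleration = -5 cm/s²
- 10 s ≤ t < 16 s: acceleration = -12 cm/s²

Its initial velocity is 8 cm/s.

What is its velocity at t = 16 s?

Δv equals the area under the a-t graph; then v = v₀ + Δv.
0–3 s: -6 × 3 = -18 cm/s
3–4 s: 2 × 1 = 2 cm/s
4–10 s: -5 × 6 = -30 cm/s
10–16 s: -12 × 6 = -72 cm/s
Δv = -118 cm/s, so v(16) = 8 + (-118) = -110 cm/s.

-110 cm/s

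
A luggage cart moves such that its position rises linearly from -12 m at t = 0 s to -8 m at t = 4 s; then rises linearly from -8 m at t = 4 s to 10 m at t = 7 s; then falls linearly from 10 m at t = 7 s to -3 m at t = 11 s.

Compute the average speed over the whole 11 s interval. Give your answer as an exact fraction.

35/11 m/s

Average speed = (total path length)/(elapsed time); on a piecewise-linear x-t graph the path length is Σ|Δx|.
0–4 s: |Δx| = |-8 − -12| = 4 m
4–7 s: |Δx| = |10 − -8| = 18 m
7–11 s: |Δx| = |-3 − 10| = 13 m
Total path = 35 m; average speed = 35/11 = 35/11 m/s.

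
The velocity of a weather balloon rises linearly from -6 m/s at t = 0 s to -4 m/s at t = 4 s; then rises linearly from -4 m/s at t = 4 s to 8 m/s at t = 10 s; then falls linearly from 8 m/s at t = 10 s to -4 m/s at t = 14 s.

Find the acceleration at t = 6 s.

2 m/s²

Acceleration is the slope of the v-t graph on 4–10 s: (8 − -4)/(10 − 4) = 2 m/s².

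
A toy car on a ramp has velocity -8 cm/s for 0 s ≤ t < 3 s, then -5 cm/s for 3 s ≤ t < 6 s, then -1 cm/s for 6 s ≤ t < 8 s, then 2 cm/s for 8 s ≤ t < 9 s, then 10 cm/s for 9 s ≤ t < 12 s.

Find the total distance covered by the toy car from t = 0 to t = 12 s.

73 cm

Total distance travelled is ∫|v| dt — sum the magnitudes of each area piece.
0–3 s: |-8| × 3 = 24 cm
3–6 s: |-5| × 3 = 15 cm
6–8 s: |-1| × 2 = 2 cm
8–9 s: |2| × 1 = 2 cm
9–12 s: |10| × 3 = 30 cm
Total distance = 73 cm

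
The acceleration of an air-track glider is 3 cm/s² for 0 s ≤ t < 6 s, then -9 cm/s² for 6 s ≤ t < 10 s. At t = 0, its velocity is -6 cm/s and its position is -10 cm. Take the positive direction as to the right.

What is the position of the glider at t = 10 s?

-16 cm

On each constant-a segment, Δv = aΔt and Δx = v₀Δt + ½aΔt²; chain segment to segment.
0–6 s: v starts -6 cm/s; Δx = -6·6 + ½·3·6² = 18 cm; v ends 12 cm/s.
6–10 s: v starts 12 cm/s; Δx = 12·4 + ½·-9·4² = -24 cm; v ends -24 cm/s.
x(10) = -10 + Σ Δx = -16 cm.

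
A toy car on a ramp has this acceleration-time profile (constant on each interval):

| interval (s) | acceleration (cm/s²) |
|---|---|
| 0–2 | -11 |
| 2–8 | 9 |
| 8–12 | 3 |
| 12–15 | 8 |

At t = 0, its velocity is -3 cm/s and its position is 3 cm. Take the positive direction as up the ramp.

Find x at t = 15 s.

286 cm

On each constant-a segment, Δv = aΔt and Δx = v₀Δt + ½aΔt²; chain segment to segment.
0–2 s: v starts -3 cm/s; Δx = -3·2 + ½·-11·2² = -28 cm; v ends -25 cm/s.
2–8 s: v starts -25 cm/s; Δx = -25·6 + ½·9·6² = 12 cm; v ends 29 cm/s.
8–12 s: v starts 29 cm/s; Δx = 29·4 + ½·3·4² = 140 cm; v ends 41 cm/s.
12–15 s: v starts 41 cm/s; Δx = 41·3 + ½·8·3² = 159 cm; v ends 65 cm/s.
x(15) = 3 + Σ Δx = 286 cm.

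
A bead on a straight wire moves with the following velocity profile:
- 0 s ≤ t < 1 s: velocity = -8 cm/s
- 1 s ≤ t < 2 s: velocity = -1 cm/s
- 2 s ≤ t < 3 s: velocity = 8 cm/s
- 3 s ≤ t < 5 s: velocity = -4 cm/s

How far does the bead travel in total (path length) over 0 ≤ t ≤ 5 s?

Distance (not displacement) is the total path length: add the absolute areas under v-t.
0–1 s: |-8| × 1 = 8 cm
1–2 s: |-1| × 1 = 1 cm
2–3 s: |8| × 1 = 8 cm
3–5 s: |-4| × 2 = 8 cm
Total distance = 25 cm

25 cm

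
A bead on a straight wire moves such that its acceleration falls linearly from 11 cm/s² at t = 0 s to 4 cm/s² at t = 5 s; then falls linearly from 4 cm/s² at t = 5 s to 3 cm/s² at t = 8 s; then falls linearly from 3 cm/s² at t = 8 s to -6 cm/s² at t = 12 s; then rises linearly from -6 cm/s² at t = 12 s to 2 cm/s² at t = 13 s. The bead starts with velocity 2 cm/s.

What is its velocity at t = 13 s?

42 cm/s

Δv equals the area under the a-t graph; then v = v₀ + Δv.
0–5 s: ½(11 + 4)(5) = 37.5 cm/s
5–8 s: ½(4 + 3)(3) = 10.5 cm/s
8–12 s: ½(3 + -6)(4) = -6 cm/s
12–13 s: ½(-6 + 2)(1) = -2 cm/s
Δv = 40 cm/s, so v(13) = 2 + (40) = 42 cm/s.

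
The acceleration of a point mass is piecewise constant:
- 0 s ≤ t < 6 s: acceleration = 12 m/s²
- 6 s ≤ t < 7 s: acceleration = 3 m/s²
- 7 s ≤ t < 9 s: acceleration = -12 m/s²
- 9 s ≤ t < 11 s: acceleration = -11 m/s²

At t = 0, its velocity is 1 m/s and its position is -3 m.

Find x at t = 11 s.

On each constant-a segment, Δv = aΔt and Δx = v₀Δt + ½aΔt²; chain segment to segment.
0–6 s: v starts 1 m/s; Δx = 1·6 + ½·12·6² = 222 m; v ends 73 m/s.
6–7 s: v starts 73 m/s; Δx = 73·1 + ½·3·1² = 74.5 m; v ends 76 m/s.
7–9 s: v starts 76 m/s; Δx = 76·2 + ½·-12·2² = 128 m; v ends 52 m/s.
9–11 s: v starts 52 m/s; Δx = 52·2 + ½·-11·2² = 82 m; v ends 30 m/s.
x(11) = -3 + Σ Δx = 503.5 m.

503.5 m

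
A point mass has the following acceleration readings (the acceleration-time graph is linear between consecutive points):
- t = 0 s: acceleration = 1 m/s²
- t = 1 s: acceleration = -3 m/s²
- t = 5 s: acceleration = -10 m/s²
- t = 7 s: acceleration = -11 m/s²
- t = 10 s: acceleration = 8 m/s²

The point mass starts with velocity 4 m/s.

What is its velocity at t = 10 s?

Δv equals the area under the a-t graph; then v = v₀ + Δv.
0–1 s: ½(1 + -3)(1) = -1 m/s
1–5 s: ½(-3 + -10)(4) = -26 m/s
5–7 s: ½(-10 + -11)(2) = -21 m/s
7–10 s: ½(-11 + 8)(3) = -4.5 m/s
Δv = -52.5 m/s, so v(10) = 4 + (-52.5) = -48.5 m/s.

-48.5 m/s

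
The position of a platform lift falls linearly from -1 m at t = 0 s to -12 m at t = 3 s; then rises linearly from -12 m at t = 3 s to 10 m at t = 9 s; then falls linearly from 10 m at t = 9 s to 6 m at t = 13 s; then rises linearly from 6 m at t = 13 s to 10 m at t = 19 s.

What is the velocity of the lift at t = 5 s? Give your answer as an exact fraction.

11/3 m/s

Velocity is the slope of the x-t graph on 3–9 s: (10 − -12)/(9 − 3) = 11/3 m/s.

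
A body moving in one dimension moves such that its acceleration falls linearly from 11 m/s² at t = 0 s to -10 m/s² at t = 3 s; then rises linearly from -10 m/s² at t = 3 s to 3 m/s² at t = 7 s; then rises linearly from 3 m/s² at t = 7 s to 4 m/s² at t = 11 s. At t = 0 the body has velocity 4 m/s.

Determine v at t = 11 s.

5.5 m/s

Δv equals the area under the a-t graph; then v = v₀ + Δv.
0–3 s: ½(11 + -10)(3) = 1.5 m/s
3–7 s: ½(-10 + 3)(4) = -14 m/s
7–11 s: ½(3 + 4)(4) = 14 m/s
Δv = 1.5 m/s, so v(11) = 4 + (1.5) = 5.5 m/s.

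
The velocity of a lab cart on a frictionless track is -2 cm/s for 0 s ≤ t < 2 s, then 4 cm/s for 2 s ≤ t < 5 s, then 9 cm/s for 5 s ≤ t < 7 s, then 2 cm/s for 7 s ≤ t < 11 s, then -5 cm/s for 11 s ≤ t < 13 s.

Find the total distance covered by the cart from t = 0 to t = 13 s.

52 cm

Distance (not displacement) is the total path length: add the absolute areas under v-t.
0–2 s: |-2| × 2 = 4 cm
2–5 s: |4| × 3 = 12 cm
5–7 s: |9| × 2 = 18 cm
7–11 s: |2| × 4 = 8 cm
11–13 s: |-5| × 2 = 10 cm
Total distance = 52 cm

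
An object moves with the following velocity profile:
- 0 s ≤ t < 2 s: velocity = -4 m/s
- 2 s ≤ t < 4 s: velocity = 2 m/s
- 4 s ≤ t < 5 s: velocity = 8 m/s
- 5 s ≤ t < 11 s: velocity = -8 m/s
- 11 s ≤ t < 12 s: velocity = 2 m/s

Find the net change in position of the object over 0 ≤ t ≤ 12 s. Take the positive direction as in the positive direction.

Net displacement equals the area under the velocity-time graph (areas below the axis count negative).
0–2 s: -4 × 2 = -8 m
2–4 s: 2 × 2 = 4 m
4–5 s: 8 × 1 = 8 m
5–11 s: -8 × 6 = -48 m
11–12 s: 2 × 1 = 2 m
Net displacement = -42 m

-42 m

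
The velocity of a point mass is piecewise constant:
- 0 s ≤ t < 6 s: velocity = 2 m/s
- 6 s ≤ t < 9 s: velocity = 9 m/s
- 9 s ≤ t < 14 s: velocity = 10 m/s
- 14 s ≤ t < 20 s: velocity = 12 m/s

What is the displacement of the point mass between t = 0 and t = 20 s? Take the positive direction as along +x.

Net displacement equals the area under the velocity-time graph (areas below the axis count negative).
0–6 s: 2 × 6 = 12 m
6–9 s: 9 × 3 = 27 m
9–14 s: 10 × 5 = 50 m
14–20 s: 12 × 6 = 72 m
Net displacement = 161 m

161 m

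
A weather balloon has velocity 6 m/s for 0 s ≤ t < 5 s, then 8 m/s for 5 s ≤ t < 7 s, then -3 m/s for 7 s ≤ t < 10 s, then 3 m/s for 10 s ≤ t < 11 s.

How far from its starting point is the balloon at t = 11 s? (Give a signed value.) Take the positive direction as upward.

Net displacement equals the area under the velocity-time graph (areas below the axis count negative).
0–5 s: 6 × 5 = 30 m
5–7 s: 8 × 2 = 16 m
7–10 s: -3 × 3 = -9 m
10–11 s: 3 × 1 = 3 m
Net displacement = 40 m

40 m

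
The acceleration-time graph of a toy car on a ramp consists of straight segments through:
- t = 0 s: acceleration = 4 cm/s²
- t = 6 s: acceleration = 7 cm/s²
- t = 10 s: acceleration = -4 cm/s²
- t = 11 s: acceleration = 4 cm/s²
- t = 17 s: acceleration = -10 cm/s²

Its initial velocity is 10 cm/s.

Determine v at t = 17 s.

31 cm/s

Δv equals the area under the a-t graph; then v = v₀ + Δv.
0–6 s: ½(4 + 7)(6) = 33 cm/s
6–10 s: ½(7 + -4)(4) = 6 cm/s
10–11 s: ½(-4 + 4)(1) = 0 cm/s
11–17 s: ½(4 + -10)(6) = -18 cm/s
Δv = 21 cm/s, so v(17) = 10 + (21) = 31 cm/s.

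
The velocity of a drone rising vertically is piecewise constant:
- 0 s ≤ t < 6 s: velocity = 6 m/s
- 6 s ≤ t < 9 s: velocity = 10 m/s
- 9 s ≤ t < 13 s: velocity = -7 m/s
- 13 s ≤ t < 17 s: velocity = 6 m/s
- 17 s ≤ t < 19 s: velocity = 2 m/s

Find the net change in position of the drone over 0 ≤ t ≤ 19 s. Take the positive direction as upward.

Net displacement equals the area under the velocity-time graph (areas below the axis count negative).
0–6 s: 6 × 6 = 36 m
6–9 s: 10 × 3 = 30 m
9–13 s: -7 × 4 = -28 m
13–17 s: 6 × 4 = 24 m
17–19 s: 2 × 2 = 4 m
Net displacement = 66 m

66 m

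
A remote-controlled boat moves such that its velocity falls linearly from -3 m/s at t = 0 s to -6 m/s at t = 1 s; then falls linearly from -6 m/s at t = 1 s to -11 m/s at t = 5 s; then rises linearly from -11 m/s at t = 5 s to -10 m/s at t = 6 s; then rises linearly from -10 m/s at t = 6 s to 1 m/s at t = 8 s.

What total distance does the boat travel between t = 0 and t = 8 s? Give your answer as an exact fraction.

640/11 m

Distance (not displacement) is the total path length: add the absolute areas under v-t.
0–1 s: |½(-3 + -6)(1)| = 4.5 m
1–5 s: |½(-6 + -11)(4)| = 34 m
5–6 s: |½(-11 + -10)(1)| = 10.5 m
6–8 s: v = 0 at t = 86/11 s; triangle areas 100/11 + 1/11 = 101/11 m
Total distance = 640/11 m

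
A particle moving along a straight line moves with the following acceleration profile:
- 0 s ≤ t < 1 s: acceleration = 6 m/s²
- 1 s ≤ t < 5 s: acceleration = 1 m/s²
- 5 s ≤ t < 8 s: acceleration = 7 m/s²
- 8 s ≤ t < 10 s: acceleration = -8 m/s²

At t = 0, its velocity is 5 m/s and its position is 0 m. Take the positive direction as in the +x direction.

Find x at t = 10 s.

192.5 m

On each constant-a segment, Δv = aΔt and Δx = v₀Δt + ½aΔt²; chain segment to segment.
0–1 s: v starts 5 m/s; Δx = 5·1 + ½·6·1² = 8 m; v ends 11 m/s.
1–5 s: v starts 11 m/s; Δx = 11·4 + ½·1·4² = 52 m; v ends 15 m/s.
5–8 s: v starts 15 m/s; Δx = 15·3 + ½·7·3² = 76.5 m; v ends 36 m/s.
8–10 s: v starts 36 m/s; Δx = 36·2 + ½·-8·2² = 56 m; v ends 20 m/s.
x(10) = 0 + Σ Δx = 192.5 m.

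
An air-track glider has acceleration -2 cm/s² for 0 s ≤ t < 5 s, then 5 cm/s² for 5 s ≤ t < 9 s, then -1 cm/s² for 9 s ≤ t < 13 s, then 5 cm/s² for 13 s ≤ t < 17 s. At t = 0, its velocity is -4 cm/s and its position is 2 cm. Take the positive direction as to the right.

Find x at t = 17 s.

On each constant-a segment, Δv = aΔt and Δx = v₀Δt + ½aΔt²; chain segment to segment.
0–5 s: v starts -4 cm/s; Δx = -4·5 + ½·-2·5² = -45 cm; v ends -14 cm/s.
5–9 s: v starts -14 cm/s; Δx = -14·4 + ½·5·4² = -16 cm; v ends 6 cm/s.
9–13 s: v starts 6 cm/s; Δx = 6·4 + ½·-1·4² = 16 cm; v ends 2 cm/s.
13–17 s: v starts 2 cm/s; Δx = 2·4 + ½·5·4² = 48 cm; v ends 22 cm/s.
x(17) = 2 + Σ Δx = 5 cm.

5 cm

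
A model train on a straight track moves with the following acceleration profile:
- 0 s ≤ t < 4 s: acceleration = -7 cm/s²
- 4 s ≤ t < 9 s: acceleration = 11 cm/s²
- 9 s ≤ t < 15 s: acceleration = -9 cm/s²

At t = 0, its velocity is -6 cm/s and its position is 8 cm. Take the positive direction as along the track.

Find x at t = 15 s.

-140.5 cm

On each constant-a segment, Δv = aΔt and Δx = v₀Δt + ½aΔt²; chain segment to segment.
0–4 s: v starts -6 cm/s; Δx = -6·4 + ½·-7·4² = -80 cm; v ends -34 cm/s.
4–9 s: v starts -34 cm/s; Δx = -34·5 + ½·11·5² = -32.5 cm; v ends 21 cm/s.
9–15 s: v starts 21 cm/s; Δx = 21·6 + ½·-9·6² = -36 cm; v ends -33 cm/s.
x(15) = 8 + Σ Δx = -140.5 cm.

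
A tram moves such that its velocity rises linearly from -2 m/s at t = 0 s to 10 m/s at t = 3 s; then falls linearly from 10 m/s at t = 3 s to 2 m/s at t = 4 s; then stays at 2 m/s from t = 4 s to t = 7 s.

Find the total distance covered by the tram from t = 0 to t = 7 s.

25 m

Total distance travelled is ∫|v| dt — sum the magnitudes of each area piece.
0–3 s: v = 0 at t = 0.5 s; triangle areas 0.5 + 12.5 = 13 m
3–4 s: |½(10 + 2)(1)| = 6 m
4–7 s: |2| × 3 = 6 m
Total distance = 25 m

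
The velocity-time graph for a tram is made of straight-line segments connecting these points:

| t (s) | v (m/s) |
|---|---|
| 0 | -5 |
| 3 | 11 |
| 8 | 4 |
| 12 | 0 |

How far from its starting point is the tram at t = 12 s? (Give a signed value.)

Displacement is the signed area under the v-t curve.
0–3 s: ½(-5 + 11)(3) = 9 m
3–8 s: ½(11 + 4)(5) = 37.5 m
8–12 s: ½(4 + 0)(4) = 8 m
Net displacement = 54.5 m

54.5 m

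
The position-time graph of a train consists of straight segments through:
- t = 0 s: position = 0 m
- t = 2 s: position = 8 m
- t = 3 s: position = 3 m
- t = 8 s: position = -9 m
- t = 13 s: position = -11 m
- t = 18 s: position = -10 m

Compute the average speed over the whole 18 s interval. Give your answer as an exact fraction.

14/9 m/s

Average speed = (total path length)/(elapsed time); on a piecewise-linear x-t graph the path length is Σ|Δx|.
0–2 s: |Δx| = |8 − 0| = 8 m
2–3 s: |Δx| = |3 − 8| = 5 m
3–8 s: |Δx| = |-9 − 3| = 12 m
8–13 s: |Δx| = |-11 − -9| = 2 m
13–18 s: |Δx| = |-10 − -11| = 1 m
Total path = 28 m; average speed = 28/18 = 14/9 m/s.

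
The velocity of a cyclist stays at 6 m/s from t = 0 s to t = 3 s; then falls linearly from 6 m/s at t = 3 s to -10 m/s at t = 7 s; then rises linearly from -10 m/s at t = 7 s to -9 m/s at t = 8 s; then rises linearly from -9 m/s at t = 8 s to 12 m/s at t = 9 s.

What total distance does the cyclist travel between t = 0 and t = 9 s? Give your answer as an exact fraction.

349/7 m

Total distance travelled is ∫|v| dt — sum the magnitudes of each area piece.
0–3 s: |6| × 3 = 18 m
3–7 s: v = 0 at t = 4.5 s; triangle areas 4.5 + 12.5 = 17 m
7–8 s: |½(-10 + -9)(1)| = 9.5 m
8–9 s: v = 0 at t = 59/7 s; triangle areas 27/14 + 24/7 = 75/14 m
Total distance = 349/7 m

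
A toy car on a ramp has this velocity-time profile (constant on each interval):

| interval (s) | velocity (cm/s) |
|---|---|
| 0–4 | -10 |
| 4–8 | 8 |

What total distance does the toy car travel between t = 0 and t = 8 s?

Total distance travelled is ∫|v| dt — sum the magnitudes of each area piece.
0–4 s: |-10| × 4 = 40 cm
4–8 s: |8| × 4 = 32 cm
Total distance = 72 cm

72 cm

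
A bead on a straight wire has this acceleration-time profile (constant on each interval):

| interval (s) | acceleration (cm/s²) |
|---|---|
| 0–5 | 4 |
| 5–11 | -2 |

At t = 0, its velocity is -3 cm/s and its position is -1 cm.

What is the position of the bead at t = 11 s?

100 cm

On each constant-a segment, Δv = aΔt and Δx = v₀Δt + ½aΔt²; chain segment to segment.
0–5 s: v starts -3 cm/s; Δx = -3·5 + ½·4·5² = 35 cm; v ends 17 cm/s.
5–11 s: v starts 17 cm/s; Δx = 17·6 + ½·-2·6² = 66 cm; v ends 5 cm/s.
x(11) = -1 + Σ Δx = 100 cm.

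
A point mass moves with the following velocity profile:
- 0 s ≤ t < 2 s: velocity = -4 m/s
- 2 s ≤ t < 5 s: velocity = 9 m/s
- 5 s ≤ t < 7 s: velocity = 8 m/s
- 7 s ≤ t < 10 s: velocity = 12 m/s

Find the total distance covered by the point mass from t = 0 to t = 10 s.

87 m

Total distance travelled is ∫|v| dt — sum the magnitudes of each area piece.
0–2 s: |-4| × 2 = 8 m
2–5 s: |9| × 3 = 27 m
5–7 s: |8| × 2 = 16 m
7–10 s: |12| × 3 = 36 m
Total distance = 87 m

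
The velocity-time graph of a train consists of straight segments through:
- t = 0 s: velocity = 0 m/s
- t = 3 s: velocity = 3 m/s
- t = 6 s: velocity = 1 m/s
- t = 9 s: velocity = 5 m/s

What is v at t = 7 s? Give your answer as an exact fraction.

On 6–9 s the graph is linear from 1 to 5 m/s: v(7) = 1 + (5 − 1)·(7 − 6)/(9 − 6) = 7/3 m/s.

7/3 m/s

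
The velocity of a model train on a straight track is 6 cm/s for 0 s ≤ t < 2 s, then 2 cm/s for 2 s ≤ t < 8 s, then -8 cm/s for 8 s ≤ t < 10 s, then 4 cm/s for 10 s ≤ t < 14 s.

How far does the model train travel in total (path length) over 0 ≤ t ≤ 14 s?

56 cm

Distance (not displacement) is the total path length: add the absolute areas under v-t.
0–2 s: |6| × 2 = 12 cm
2–8 s: |2| × 6 = 12 cm
8–10 s: |-8| × 2 = 16 cm
10–14 s: |4| × 4 = 16 cm
Total distance = 56 cm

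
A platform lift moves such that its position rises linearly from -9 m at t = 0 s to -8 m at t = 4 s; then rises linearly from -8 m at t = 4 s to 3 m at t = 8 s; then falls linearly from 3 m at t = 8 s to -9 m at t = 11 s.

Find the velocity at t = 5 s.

Velocity is the slope of the x-t graph on 4–8 s: (3 − -8)/(8 − 4) = 2.75 m/s.

2.75 m/s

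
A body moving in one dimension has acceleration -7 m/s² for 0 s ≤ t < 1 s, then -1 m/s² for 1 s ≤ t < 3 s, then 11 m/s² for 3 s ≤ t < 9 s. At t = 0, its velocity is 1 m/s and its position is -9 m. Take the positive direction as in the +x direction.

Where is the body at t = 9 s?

124.5 m

On each constant-a segment, Δv = aΔt and Δx = v₀Δt + ½aΔt²; chain segment to segment.
0–1 s: v starts 1 m/s; Δx = 1·1 + ½·-7·1² = -2.5 m; v ends -6 m/s.
1–3 s: v starts -6 m/s; Δx = -6·2 + ½·-1·2² = -14 m; v ends -8 m/s.
3–9 s: v starts -8 m/s; Δx = -8·6 + ½·11·6² = 150 m; v ends 58 m/s.
x(9) = -9 + Σ Δx = 124.5 m.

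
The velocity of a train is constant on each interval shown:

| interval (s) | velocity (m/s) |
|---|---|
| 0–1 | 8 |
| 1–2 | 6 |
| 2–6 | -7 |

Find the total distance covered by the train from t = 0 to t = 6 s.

Total distance travelled is ∫|v| dt — sum the magnitudes of each area piece.
0–1 s: |8| × 1 = 8 m
1–2 s: |6| × 1 = 6 m
2–6 s: |-7| × 4 = 28 m
Total distance = 42 m

42 m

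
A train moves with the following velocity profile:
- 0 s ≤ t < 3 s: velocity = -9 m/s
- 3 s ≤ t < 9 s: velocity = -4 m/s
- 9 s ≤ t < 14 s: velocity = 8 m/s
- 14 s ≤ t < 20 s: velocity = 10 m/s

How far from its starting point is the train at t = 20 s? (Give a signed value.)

Displacement is the signed area under the v-t curve.
0–3 s: -9 × 3 = -27 m
3–9 s: -4 × 6 = -24 m
9–14 s: 8 × 5 = 40 m
14–20 s: 10 × 6 = 60 m
Net displacement = 49 m

49 m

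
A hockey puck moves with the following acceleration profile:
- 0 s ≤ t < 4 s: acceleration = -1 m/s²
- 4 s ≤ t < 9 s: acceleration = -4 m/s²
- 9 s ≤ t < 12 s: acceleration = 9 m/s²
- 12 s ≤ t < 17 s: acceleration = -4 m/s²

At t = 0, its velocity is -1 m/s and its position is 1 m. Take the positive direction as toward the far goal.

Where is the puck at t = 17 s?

On each constant-a segment, Δv = aΔt and Δx = v₀Δt + ½aΔt²; chain segment to segment.
0–4 s: v starts -1 m/s; Δx = -1·4 + ½·-1·4² = -12 m; v ends -5 m/s.
4–9 s: v starts -5 m/s; Δx = -5·5 + ½·-4·5² = -75 m; v ends -25 m/s.
9–12 s: v starts -25 m/s; Δx = -25·3 + ½·9·3² = -34.5 m; v ends 2 m/s.
12–17 s: v starts 2 m/s; Δx = 2·5 + ½·-4·5² = -40 m; v ends -18 m/s.
x(17) = 1 + Σ Δx = -160.5 m.

-160.5 m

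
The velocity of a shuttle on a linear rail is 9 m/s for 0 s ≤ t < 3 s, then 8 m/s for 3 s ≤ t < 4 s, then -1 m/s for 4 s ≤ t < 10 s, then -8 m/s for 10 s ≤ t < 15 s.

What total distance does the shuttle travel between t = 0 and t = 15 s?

Distance (not displacement) is the total path length: add the absolute areas under v-t.
0–3 s: |9| × 3 = 27 m
3–4 s: |8| × 1 = 8 m
4–10 s: |-1| × 6 = 6 m
10–15 s: |-8| × 5 = 40 m
Total distance = 81 m

81 m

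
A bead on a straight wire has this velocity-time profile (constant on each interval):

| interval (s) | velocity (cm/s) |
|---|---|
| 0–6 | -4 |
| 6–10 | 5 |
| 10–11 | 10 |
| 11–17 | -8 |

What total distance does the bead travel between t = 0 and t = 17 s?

102 cm

Total distance travelled is ∫|v| dt — sum the magnitudes of each area piece.
0–6 s: |-4| × 6 = 24 cm
6–10 s: |5| × 4 = 20 cm
10–11 s: |10| × 1 = 10 cm
11–17 s: |-8| × 6 = 48 cm
Total distance = 102 cm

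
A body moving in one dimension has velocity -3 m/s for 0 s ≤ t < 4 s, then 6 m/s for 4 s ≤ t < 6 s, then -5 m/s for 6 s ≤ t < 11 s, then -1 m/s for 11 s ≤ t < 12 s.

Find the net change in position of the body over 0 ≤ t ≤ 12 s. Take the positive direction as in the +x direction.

-26 m

Displacement is the signed area under the v-t curve.
0–4 s: -3 × 4 = -12 m
4–6 s: 6 × 2 = 12 m
6–11 s: -5 × 5 = -25 m
11–12 s: -1 × 1 = -1 m
Net displacement = -26 m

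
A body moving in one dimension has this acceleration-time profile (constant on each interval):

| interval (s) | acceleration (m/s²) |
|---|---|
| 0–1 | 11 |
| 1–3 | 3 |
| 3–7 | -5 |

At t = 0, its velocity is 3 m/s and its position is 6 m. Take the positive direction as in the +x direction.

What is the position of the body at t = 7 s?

88.5 m

On each constant-a segment, Δv = aΔt and Δx = v₀Δt + ½aΔt²; chain segment to segment.
0–1 s: v starts 3 m/s; Δx = 3·1 + ½·11·1² = 8.5 m; v ends 14 m/s.
1–3 s: v starts 14 m/s; Δx = 14·2 + ½·3·2² = 34 m; v ends 20 m/s.
3–7 s: v starts 20 m/s; Δx = 20·4 + ½·-5·4² = 40 m; v ends 0 m/s.
x(7) = 6 + Σ Δx = 88.5 m.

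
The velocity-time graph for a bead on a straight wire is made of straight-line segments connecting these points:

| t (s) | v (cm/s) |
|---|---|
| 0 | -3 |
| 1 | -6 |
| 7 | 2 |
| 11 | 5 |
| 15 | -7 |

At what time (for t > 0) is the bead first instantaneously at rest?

v changes sign on 1–7 s (from -6 to 2); the graph is linear there, so v = 0 at t = 1 + (6)·(7 − 1)/(2 − -6) = 5.5 s.

t = 5.5 s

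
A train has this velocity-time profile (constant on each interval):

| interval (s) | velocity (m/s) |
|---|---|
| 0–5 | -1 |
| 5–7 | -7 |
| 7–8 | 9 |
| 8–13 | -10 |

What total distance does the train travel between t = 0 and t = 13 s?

78 m

Total distance travelled is ∫|v| dt — sum the magnitudes of each area piece.
0–5 s: |-1| × 5 = 5 m
5–7 s: |-7| × 2 = 14 m
7–8 s: |9| × 1 = 9 m
8–13 s: |-10| × 5 = 50 m
Total distance = 78 m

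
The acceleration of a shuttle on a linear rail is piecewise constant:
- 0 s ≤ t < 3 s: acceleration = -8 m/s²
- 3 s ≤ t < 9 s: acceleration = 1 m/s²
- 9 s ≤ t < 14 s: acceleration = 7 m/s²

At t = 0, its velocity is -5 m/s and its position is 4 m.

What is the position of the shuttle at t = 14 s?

On each constant-a segment, Δv = aΔt and Δx = v₀Δt + ½aΔt²; chain segment to segment.
0–3 s: v starts -5 m/s; Δx = -5·3 + ½·-8·3² = -51 m; v ends -29 m/s.
3–9 s: v starts -29 m/s; Δx = -29·6 + ½·1·6² = -156 m; v ends -23 m/s.
9–14 s: v starts -23 m/s; Δx = -23·5 + ½·7·5² = -27.5 m; v ends 12 m/s.
x(14) = 4 + Σ Δx = -230.5 m.

-230.5 m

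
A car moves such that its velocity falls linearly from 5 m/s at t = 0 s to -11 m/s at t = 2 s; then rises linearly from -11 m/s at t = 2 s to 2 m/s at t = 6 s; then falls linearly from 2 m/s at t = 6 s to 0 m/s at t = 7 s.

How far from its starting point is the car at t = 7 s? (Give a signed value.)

-23 m

Displacement is the signed area under the v-t curve.
0–2 s: ½(5 + -11)(2) = -6 m
2–6 s: ½(-11 + 2)(4) = -18 m
6–7 s: ½(2 + 0)(1) = 1 m
Net displacement = -23 m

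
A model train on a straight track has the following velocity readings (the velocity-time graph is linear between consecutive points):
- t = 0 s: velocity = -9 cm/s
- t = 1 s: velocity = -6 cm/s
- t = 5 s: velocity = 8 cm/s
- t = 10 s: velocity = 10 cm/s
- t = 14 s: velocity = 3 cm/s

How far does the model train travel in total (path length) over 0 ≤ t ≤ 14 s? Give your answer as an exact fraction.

1299/14 cm

Distance (not displacement) is the total path length: add the absolute areas under v-t.
0–1 s: |½(-9 + -6)(1)| = 7.5 cm
1–5 s: v = 0 at t = 19/7 s; triangle areas 36/7 + 64/7 = 100/7 cm
5–10 s: |½(8 + 10)(5)| = 45 cm
10–14 s: |½(10 + 3)(4)| = 26 cm
Total distance = 1299/14 cm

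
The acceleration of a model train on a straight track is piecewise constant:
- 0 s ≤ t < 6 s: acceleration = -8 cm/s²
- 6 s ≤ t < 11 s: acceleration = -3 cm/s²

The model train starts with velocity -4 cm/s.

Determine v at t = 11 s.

Δv equals the area under the a-t graph; then v = v₀ + Δv.
0–6 s: -8 × 6 = -48 cm/s
6–11 s: -3 × 5 = -15 cm/s
Δv = -63 cm/s, so v(11) = -4 + (-63) = -67 cm/s.

-67 cm/s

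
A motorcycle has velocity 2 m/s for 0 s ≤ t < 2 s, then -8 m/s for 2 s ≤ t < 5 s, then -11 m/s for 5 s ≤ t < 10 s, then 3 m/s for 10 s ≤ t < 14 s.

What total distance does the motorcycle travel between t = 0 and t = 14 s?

Distance (not displacement) is the total path length: add the absolute areas under v-t.
0–2 s: |2| × 2 = 4 m
2–5 s: |-8| × 3 = 24 m
5–10 s: |-11| × 5 = 55 m
10–14 s: |3| × 4 = 12 m
Total distance = 95 m

95 m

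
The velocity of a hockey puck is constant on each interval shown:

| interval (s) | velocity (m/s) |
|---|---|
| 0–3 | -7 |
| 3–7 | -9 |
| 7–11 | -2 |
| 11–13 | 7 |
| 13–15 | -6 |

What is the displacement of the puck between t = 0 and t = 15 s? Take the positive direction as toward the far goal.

Displacement is the signed area under the v-t curve.
0–3 s: -7 × 3 = -21 m
3–7 s: -9 × 4 = -36 m
7–11 s: -2 × 4 = -8 m
11–13 s: 7 × 2 = 14 m
13–15 s: -6 × 2 = -12 m
Net displacement = -63 m

-63 m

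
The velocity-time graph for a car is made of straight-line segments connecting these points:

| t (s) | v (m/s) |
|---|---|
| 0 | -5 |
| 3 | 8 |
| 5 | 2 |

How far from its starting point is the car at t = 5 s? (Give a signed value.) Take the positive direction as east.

Displacement is the signed area under the v-t curve.
0–3 s: ½(-5 + 8)(3) = 4.5 m
3–5 s: ½(8 + 2)(2) = 10 m
Net displacement = 14.5 m

14.5 m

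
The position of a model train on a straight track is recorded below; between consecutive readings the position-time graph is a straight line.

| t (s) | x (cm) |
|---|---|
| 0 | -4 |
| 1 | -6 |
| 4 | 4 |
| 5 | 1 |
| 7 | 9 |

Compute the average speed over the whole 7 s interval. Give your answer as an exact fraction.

23/7 cm/s

Average speed = (total path length)/(elapsed time); on a piecewise-linear x-t graph the path length is Σ|Δx|.
0–1 s: |Δx| = |-6 − -4| = 2 cm
1–4 s: |Δx| = |4 − -6| = 10 cm
4–5 s: |Δx| = |1 − 4| = 3 cm
5–7 s: |Δx| = |9 − 1| = 8 cm
Total path = 23 cm; average speed = 23/7 = 23/7 cm/s.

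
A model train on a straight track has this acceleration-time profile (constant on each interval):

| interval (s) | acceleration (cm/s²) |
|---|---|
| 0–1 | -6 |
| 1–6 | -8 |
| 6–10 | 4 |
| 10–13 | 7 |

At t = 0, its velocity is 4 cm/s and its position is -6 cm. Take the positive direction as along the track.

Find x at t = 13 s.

On each constant-a segment, Δv = aΔt and Δx = v₀Δt + ½aΔt²; chain segment to segment.
0–1 s: v starts 4 cm/s; Δx = 4·1 + ½·-6·1² = 1 cm; v ends -2 cm/s.
1–6 s: v starts -2 cm/s; Δx = -2·5 + ½·-8·5² = -110 cm; v ends -42 cm/s.
6–10 s: v starts -42 cm/s; Δx = -42·4 + ½·4·4² = -136 cm; v ends -26 cm/s.
10–13 s: v starts -26 cm/s; Δx = -26·3 + ½·7·3² = -46.5 cm; v ends -5 cm/s.
x(13) = -6 + Σ Δx = -297.5 cm.

-297.5 cm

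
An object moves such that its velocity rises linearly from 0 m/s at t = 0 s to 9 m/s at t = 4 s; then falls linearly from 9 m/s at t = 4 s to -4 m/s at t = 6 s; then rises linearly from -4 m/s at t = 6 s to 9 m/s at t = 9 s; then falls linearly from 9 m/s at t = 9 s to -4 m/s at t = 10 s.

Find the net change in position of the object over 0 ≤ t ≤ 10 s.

33 m

Net displacement equals the area under the velocity-time graph (areas below the axis count negative).
0–4 s: ½(0 + 9)(4) = 18 m
4–6 s: ½(9 + -4)(2) = 5 m
6–9 s: ½(-4 + 9)(3) = 7.5 m
9–10 s: ½(9 + -4)(1) = 2.5 m
Net displacement = 33 m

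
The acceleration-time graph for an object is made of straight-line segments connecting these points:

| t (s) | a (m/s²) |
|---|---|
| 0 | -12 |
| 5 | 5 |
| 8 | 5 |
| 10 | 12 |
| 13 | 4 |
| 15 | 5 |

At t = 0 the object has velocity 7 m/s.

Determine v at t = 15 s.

Δv equals the area under the a-t graph; then v = v₀ + Δv.
0–5 s: ½(-12 + 5)(5) = -17.5 m/s
5–8 s: 5 × 3 = 15 m/s
8–10 s: ½(5 + 12)(2) = 17 m/s
10–13 s: ½(12 + 4)(3) = 24 m/s
13–15 s: ½(4 + 5)(2) = 9 m/s
Δv = 47.5 m/s, so v(15) = 7 + (47.5) = 54.5 m/s.

54.5 m/s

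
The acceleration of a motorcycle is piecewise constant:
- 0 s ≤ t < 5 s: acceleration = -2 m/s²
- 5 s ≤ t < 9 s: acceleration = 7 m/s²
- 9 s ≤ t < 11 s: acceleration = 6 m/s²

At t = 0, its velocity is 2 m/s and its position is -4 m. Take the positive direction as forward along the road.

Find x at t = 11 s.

57 m

On each constant-a segment, Δv = aΔt and Δx = v₀Δt + ½aΔt²; chain segment to segment.
0–5 s: v starts 2 m/s; Δx = 2·5 + ½·-2·5² = -15 m; v ends -8 m/s.
5–9 s: v starts -8 m/s; Δx = -8·4 + ½·7·4² = 24 m; v ends 20 m/s.
9–11 s: v starts 20 m/s; Δx = 20·2 + ½·6·2² = 52 m; v ends 32 m/s.
x(11) = -4 + Σ Δx = 57 m.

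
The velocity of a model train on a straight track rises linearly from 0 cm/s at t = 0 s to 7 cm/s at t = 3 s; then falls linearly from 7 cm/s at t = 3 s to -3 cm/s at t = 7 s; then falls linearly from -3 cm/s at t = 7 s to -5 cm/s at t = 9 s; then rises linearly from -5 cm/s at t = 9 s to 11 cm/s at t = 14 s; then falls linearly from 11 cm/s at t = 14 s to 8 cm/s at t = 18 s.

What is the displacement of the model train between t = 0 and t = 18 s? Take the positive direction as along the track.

63.5 cm

Displacement is the signed area under the v-t curve.
0–3 s: ½(0 + 7)(3) = 10.5 cm
3–7 s: ½(7 + -3)(4) = 8 cm
7–9 s: ½(-3 + -5)(2) = -8 cm
9–14 s: ½(-5 + 11)(5) = 15 cm
14–18 s: ½(11 + 8)(4) = 38 cm
Net displacement = 63.5 cm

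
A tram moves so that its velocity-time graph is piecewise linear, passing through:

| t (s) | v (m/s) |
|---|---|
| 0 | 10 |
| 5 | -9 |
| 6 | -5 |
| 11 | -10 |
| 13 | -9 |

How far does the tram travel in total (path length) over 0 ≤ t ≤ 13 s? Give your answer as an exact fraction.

1659/19 m

Total distance travelled is ∫|v| dt — sum the magnitudes of each area piece.
0–5 s: v = 0 at t = 50/19 s; triangle areas 250/19 + 405/38 = 905/38 m
5–6 s: |½(-9 + -5)(1)| = 7 m
6–11 s: |½(-5 + -10)(5)| = 37.5 m
11–13 s: |½(-10 + -9)(2)| = 19 m
Total distance = 1659/19 m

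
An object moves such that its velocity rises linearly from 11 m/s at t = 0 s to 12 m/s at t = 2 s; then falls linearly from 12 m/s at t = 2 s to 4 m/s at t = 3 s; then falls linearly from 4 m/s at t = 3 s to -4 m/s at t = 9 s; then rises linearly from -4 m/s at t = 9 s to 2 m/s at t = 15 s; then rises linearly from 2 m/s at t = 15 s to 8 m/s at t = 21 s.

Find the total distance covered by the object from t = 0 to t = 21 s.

Total distance travelled is ∫|v| dt — sum the magnitudes of each area piece.
0–2 s: |½(11 + 12)(2)| = 23 m
2–3 s: |½(12 + 4)(1)| = 8 m
3–9 s: v = 0 at t = 6 s; triangle areas 6 + 6 = 12 m
9–15 s: v = 0 at t = 13 s; triangle areas 8 + 2 = 10 m
15–21 s: |½(2 + 8)(6)| = 30 m
Total distance = 83 m

83 m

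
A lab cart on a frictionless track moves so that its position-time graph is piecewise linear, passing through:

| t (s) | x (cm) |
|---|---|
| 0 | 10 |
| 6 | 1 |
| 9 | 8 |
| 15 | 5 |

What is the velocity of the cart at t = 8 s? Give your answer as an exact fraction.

7/3 cm/s

Velocity is the slope of the x-t graph on 6–9 s: (8 − 1)/(9 − 6) = 7/3 cm/s.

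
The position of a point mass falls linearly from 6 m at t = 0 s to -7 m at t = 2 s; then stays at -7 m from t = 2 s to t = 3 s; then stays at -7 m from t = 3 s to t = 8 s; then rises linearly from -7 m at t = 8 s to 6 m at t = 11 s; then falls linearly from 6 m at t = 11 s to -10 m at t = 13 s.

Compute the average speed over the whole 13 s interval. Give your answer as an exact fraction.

Average speed = (total path length)/(elapsed time); on a piecewise-linear x-t graph the path length is Σ|Δx|.
0–2 s: |Δx| = |-7 − 6| = 13 m
2–3 s: |Δx| = |-7 − -7| = 0 m
3–8 s: |Δx| = |-7 − -7| = 0 m
8–11 s: |Δx| = |6 − -7| = 13 m
11–13 s: |Δx| = |-10 − 6| = 16 m
Total path = 42 m; average speed = 42/13 = 42/13 m/s.

42/13 m/s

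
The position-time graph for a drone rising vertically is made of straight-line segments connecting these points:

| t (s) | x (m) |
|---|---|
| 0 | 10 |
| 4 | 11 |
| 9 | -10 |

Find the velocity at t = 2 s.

0.25 m/s

Velocity is the slope of the x-t graph on 0–4 s: (11 − 10)/(4 − 0) = 0.25 m/s.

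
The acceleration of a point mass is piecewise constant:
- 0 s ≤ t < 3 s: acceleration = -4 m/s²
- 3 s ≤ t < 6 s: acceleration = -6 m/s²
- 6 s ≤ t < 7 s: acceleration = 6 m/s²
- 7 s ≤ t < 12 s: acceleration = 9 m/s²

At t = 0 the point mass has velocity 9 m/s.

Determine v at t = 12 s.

Δv equals the area under the a-t graph; then v = v₀ + Δv.
0–3 s: -4 × 3 = -12 m/s
3–6 s: -6 × 3 = -18 m/s
6–7 s: 6 × 1 = 6 m/s
7–12 s: 9 × 5 = 45 m/s
Δv = 21 m/s, so v(12) = 9 + (21) = 30 m/s.

30 m/s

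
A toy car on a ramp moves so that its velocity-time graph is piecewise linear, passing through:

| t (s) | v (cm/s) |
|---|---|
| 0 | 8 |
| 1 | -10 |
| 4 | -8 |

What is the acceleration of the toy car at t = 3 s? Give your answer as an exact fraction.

Acceleration is the slope of the v-t graph on 1–4 s: (-8 − -10)/(4 − 1) = 2/3 cm/s².

2/3 cm/s²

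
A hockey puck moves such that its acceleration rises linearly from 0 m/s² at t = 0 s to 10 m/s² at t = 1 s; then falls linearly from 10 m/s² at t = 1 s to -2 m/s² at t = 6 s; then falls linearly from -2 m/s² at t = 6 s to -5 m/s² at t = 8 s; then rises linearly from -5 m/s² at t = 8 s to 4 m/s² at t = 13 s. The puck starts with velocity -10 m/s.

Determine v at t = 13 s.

Δv equals the area under the a-t graph; then v = v₀ + Δv.
0–1 s: ½(0 + 10)(1) = 5 m/s
1–6 s: ½(10 + -2)(5) = 20 m/s
6–8 s: ½(-2 + -5)(2) = -7 m/s
8–13 s: ½(-5 + 4)(5) = -2.5 m/s
Δv = 15.5 m/s, so v(13) = -10 + (15.5) = 5.5 m/s.

5.5 m/s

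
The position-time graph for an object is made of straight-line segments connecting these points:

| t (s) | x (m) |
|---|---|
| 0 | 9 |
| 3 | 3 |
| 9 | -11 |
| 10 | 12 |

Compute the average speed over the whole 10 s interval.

Average speed = (total path length)/(elapsed time); on a piecewise-linear x-t graph the path length is Σ|Δx|.
0–3 s: |Δx| = |3 − 9| = 6 m
3–9 s: |Δx| = |-11 − 3| = 14 m
9–10 s: |Δx| = |12 − -11| = 23 m
Total path = 43 m; average speed = 43/10 = 4.3 m/s.

4.3 m/s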